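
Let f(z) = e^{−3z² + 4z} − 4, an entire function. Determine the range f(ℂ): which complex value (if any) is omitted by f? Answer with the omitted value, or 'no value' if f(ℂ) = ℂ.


Little Picard bounds the complement of f(ℂ) to at most one point.
The exponent g(z) = −3z² + 4z is a nonconstant polynomial, hence surjective onto ℂ. So e^{g(z)} takes every value in {e^w : w ∈ ℂ} = ℂ ∖ {0}. Adding -4 shifts the range to ℂ ∖ {-4}. f omits exactly -4.

Omitted value: -4.


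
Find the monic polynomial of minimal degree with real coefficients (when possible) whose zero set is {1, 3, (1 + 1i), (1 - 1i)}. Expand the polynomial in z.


The polynomial is p(z) = ∏_{α ∈ S} (z − α), where S = {1, 3, (1 + 1i), (1 - 1i)}.
Expanding the product yields: p(z) = z^4 -6·z^3 + 13·z^2 -14·z + 6.
Note conjugate pairs combine to real quadratics: (z − (1+1i))(z − (1−1i)) = z² − 2z + 2.
The resulting polynomial has degree 4 and real coefficients as required.

p(z) = z^4 -6·z^3 + 13·z^2 -14·z + 6.


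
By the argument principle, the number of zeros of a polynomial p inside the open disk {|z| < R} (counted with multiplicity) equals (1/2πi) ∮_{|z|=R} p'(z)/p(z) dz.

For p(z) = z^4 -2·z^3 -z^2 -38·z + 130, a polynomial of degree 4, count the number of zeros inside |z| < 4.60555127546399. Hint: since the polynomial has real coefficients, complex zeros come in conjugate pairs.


The zeros of p are: (-2 + 3i), (-2 - 3i), (3 + 1i), (3 - 1i).
Their magnitudes are: 3.606, 3.606, 3.162, 3.162.
Zeros with |z| < R = 4.60555127546399: (-2 + 3i), (-2 - 3i), (3 + 1i), (3 - 1i).
Count = 4.
By the argument principle, (1/2πi) ∮_{|z|=R} p'(z)/p(z) dz equals exactly this count.

Number of zeros inside |z| < 4.60555127546399: 4.


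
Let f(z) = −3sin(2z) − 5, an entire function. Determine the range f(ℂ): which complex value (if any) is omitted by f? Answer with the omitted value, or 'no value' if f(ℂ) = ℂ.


Little Picard bounds the complement of f(ℂ) to at most one point.
sin is entire and surjective onto ℂ: for every w ∈ ℂ, sin(ζ) = w has a solution ζ ∈ ℂ (e.g., via the complex inverse arcsin). With ζ = 2z this gives z = ζ/(2). Then -3·sin(2z) takes every value in -3·ℂ = ℂ, and adding -5 is a bijection of ℂ. So f is surjective and omits no value. (Note: only on the real line is sin bounded by [−1, 1].)

Omitted value: no value.


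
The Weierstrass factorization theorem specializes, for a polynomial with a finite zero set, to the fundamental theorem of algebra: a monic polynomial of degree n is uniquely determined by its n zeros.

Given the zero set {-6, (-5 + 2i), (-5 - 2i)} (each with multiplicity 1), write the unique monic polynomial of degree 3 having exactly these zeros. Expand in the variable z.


The polynomial is p(z) = ∏_{α ∈ S} (z − α), where S = {-6, (-5 + 2i), (-5 - 2i)}.
Expanding the product yields: p(z) = z^3 + 16·z^2 + 89·z + 174.
Note conjugate pairs combine to real quadratics: (z − (-5+2i))(z − (-5−2i)) = z² + 10z + 29.
The resulting polynomial has degree 3 and real coefficients as required.

p(z) = z^3 + 16·z^2 + 89·z + 174.


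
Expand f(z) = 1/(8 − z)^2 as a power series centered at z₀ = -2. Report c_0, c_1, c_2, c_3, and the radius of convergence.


Let w = z − z₀, so z = z₀ + w.
Then 8 − z = 8 − (z₀ + w) = (8 − z₀) − w = 10 − w.
f(z) = 1/(10 − w)^2 = (1/(10)^2) · (1 − w/(10))^{−2}.
By the binomial series (1−u)^{−2} = Σ_{n≥0} C(n+1, 1) u^n for |u|<1, with u = w/(10):
  c_n = C(n+1, 1) / (10)^(n+2).
  c_0 = 1/(10)^2 = 1/100.
  c_1 = 2/(10)^3 = 1/500.
  c_2 = 3/(10)^4 = 3/10000.
  c_3 = 4/(10)^5 = 1/25000.
The series is valid for |w/d| < 1, i.e. |z − z₀| < |d|.
Radius of convergence: R = |8 − z₀| = |10| = 10 (distance from z₀ to the singularity z = 8).

c_0 = 1/100, c_1 = 1/500, c_2 = 3/10000, c_3 = 1/25000; R = 10.


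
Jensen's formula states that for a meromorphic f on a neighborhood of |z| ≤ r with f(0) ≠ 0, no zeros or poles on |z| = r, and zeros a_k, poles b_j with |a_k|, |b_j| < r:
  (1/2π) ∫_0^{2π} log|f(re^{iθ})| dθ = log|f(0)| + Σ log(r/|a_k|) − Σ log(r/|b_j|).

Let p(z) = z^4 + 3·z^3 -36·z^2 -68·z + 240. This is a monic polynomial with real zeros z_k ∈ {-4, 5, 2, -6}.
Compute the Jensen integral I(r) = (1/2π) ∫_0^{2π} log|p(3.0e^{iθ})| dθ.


Zeros: -6, -4, 2, 5; r = 3.0.
Inside |z| < r: 2. Outside (|z| ≥ r): -6, -4, 5.
p(0) = 240, so log|p(0)| = log(240) = 5.4806.
Apply Jensen: I(r) = log|p(0)| + Σ_k log(r/|z_k|), summed over zeros inside |z| < r.
  log(r/|z_k|) for z_k = 2: log(3.0/2) = 0.4055
  Outside zeros (-6, -4, 5) contribute nothing to the Jensen sum.
Sum over inside zeros: 0.4055.
I(r) = log|p(0)| + (inside sum) = 5.4806 + 0.4055 = 5.8861.
Note: since some zeros are outside |z| ≤ r, the simplified n·log(r) form does NOT apply — only the inside zeros contribute.

I(r) ≈ 5.8861.


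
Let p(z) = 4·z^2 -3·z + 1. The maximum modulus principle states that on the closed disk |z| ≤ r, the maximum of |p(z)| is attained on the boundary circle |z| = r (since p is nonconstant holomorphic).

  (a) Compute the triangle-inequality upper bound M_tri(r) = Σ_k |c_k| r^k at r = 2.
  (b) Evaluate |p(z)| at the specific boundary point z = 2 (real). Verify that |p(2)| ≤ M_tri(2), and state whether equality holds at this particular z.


Coefficients: c_0 = 1, c_1 = -3, c_2 = 4. Radius r = 2.
Part (a). Triangle bound: M_tri(r) = Σ_k |c_k| r^k
  = |1|·2^0 + |-3|·2^1 + |4|·2^2
  = 1 + 6 + 16 = 23.
This bounds M(r) := max_{|z|=r} |p(z)| from above; equality holds iff all terms c_k z^k can be made to align in phase at a single z on |z|=r.
Part (b). At z = 2 (real, on the circle |z| = r):
  p(2) = (1)·2^0 + (-3)·2^1 + (4)·2^2 = 11.
  |p(2)| = 11.
Check: |p(2)| = 11 ≤ 23 = M_tri(2). ✓ Equality does not hold at z = 2 (the coefficients have mixed signs, so the terms do not all align in phase there).

M_tri(2) = 23; |p(2)| = 11; equality at z=2: no.


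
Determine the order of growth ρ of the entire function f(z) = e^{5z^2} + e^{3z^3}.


Each summand is entire of order 2 and 3 respectively (as in the single-exponential case). The order of a sum is at most the max of the orders, so ρ ≤ 3. For the lower bound: on |z|=r choose arg z so that 3z^3 is real positive; then |e^{3z^3}| = e^{3r^3} while |e^{5z^2}| ≤ e^{5r^2} = o(e^{3r^3}). So |f| ≥ e^{3r^3}(1 − o(1)) and ρ ≥ 3. Hence ρ = max(2, 3) = 3.
Therefore ρ = 3.

Order ρ = 3.


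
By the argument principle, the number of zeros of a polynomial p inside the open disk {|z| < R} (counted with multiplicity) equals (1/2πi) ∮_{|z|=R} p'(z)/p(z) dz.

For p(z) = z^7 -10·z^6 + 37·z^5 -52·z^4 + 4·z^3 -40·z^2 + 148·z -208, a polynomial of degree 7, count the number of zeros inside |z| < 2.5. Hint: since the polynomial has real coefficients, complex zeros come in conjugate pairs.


The zeros of p are: (-1 + 1i), (-1 - 1i), (1 + 1i), (1 - 1i), 4, (3 + 2i), (3 - 2i).
Their magnitudes are: 1.414, 1.414, 1.414, 1.414, 4, 3.606, 3.606.
Zeros with |z| < R = 2.5: (-1 + 1i), (-1 - 1i), (1 + 1i), (1 - 1i).
Count = 4.
By the argument principle, (1/2πi) ∮_{|z|=R} p'(z)/p(z) dz equals exactly this count.

Number of zeros inside |z| < 2.5: 4.


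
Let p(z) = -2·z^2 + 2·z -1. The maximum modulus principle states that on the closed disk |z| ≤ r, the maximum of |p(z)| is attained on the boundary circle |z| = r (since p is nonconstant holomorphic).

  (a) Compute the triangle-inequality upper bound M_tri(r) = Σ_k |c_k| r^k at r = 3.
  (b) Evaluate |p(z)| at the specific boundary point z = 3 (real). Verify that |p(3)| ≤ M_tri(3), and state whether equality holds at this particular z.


Coefficients: c_0 = -1, c_1 = 2, c_2 = -2. Radius r = 3.
Part (a). Triangle bound: M_tri(r) = Σ_k |c_k| r^k
  = |-1|·3^0 + |2|·3^1 + |-2|·3^2
  = 1 + 6 + 18 = 25.
This bounds M(r) := max_{|z|=r} |p(z)| from above; equality holds iff all terms c_k z^k can be made to align in phase at a single z on |z|=r.
Part (b). At z = 3 (real, on the circle |z| = r):
  p(3) = (-1)·3^0 + (2)·3^1 + (-2)·3^2 = -13.
  |p(3)| = 13.
Check: |p(3)| = 13 ≤ 25 = M_tri(3). ✓ Equality does not hold at z = 3 (the coefficients have mixed signs, so the terms do not all align in phase there).

M_tri(3) = 25; |p(3)| = 13; equality at z=3: no.


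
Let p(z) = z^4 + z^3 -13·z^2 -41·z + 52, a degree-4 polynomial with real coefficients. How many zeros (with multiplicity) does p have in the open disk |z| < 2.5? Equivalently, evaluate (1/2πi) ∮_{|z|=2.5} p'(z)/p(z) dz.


The zeros of p are: 1, (-3 + 2i), (-3 - 2i), 4.
Their magnitudes are: 1, 3.606, 3.606, 4.
Zeros with |z| < R = 2.5: 1.
Count = 1.
By the argument principle, (1/2πi) ∮_{|z|=R} p'(z)/p(z) dz equals exactly this count.

Number of zeros inside |z| < 2.5: 1.


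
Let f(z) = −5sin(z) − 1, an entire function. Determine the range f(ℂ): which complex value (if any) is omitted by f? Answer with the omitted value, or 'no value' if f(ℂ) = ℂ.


Little Picard bounds the complement of f(ℂ) to at most one point.
sin is entire and surjective onto ℂ: for every w ∈ ℂ, sin(ζ) = w has a solution ζ ∈ ℂ (e.g., via the complex inverse arcsin). With ζ = z this gives z = ζ/(1). Then -5·sin(z) takes every value in -5·ℂ = ℂ, and adding -1 is a bijection of ℂ. So f is surjective and omits no value. (Note: only on the real line is sin bounded by [−1, 1].)

Omitted value: no value.


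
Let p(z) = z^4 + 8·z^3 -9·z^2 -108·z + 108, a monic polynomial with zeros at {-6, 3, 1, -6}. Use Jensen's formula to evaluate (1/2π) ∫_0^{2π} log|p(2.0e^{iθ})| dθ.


Zeros: -6, -6, 1, 3; r = 2.0.
Inside |z| < r: 1. Outside (|z| ≥ r): -6, -6, 3.
p(0) = 108, so log|p(0)| = log(108) = 4.6821.
Apply Jensen: I(r) = log|p(0)| + Σ_k log(r/|z_k|), summed over zeros inside |z| < r.
  log(r/|z_k|) for z_k = 1: log(2.0/1) = 0.6931
  Outside zeros (-6, -6, 3) contribute nothing to the Jensen sum.
Sum over inside zeros: 0.6931.
I(r) = log|p(0)| + (inside sum) = 4.6821 + 0.6931 = 5.3753.
Note: since some zeros are outside |z| ≤ r, the simplified n·log(r) form does NOT apply — only the inside zeros contribute.

I(r) ≈ 5.3753.


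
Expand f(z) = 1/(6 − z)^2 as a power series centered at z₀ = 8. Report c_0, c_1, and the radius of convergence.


Let w = z − z₀, so z = z₀ + w.
Then 6 − z = 6 − (z₀ + w) = (6 − z₀) − w = -2 − w.
f(z) = 1/(-2 − w)^2 = (1/(-2)^2) · (1 − w/(-2))^{−2}.
By the binomial series (1−u)^{−2} = Σ_{n≥0} C(n+1, 1) u^n for |u|<1, with u = w/(-2):
  c_n = C(n+1, 1) / (-2)^(n+2).
  c_0 = 1/(-2)^2 = 1/4.
  c_1 = 2/(-2)^3 = -1/4.
The series is valid for |w/d| < 1, i.e. |z − z₀| < |d|.
Radius of convergence: R = |6 − z₀| = |-2| = 2 (distance from z₀ to the singularity z = 6).

c_0 = 1/4, c_1 = -1/4; R = 2.


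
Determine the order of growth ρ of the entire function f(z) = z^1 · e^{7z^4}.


M(r) = max_{|z|=r} |1|·|z|^1·|e^{7z^4}| = 1·r^1 · e^{7r^4} (the factors attain their maxima compatibly on |z|=r). Then log M(r) = log 1 + 1·log r + 7r^4, dominated by the last term, so log log M(r) ~ 4·log r. The polynomial factor 1z^1 contributes only a log r term and does not affect the order. ρ = 4.
Therefore ρ = 4.

Order ρ = 4.


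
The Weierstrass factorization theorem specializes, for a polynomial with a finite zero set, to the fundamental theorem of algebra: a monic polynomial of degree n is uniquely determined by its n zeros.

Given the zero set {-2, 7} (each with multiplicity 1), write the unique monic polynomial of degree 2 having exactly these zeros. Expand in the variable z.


The polynomial is p(z) = ∏_{α ∈ S} (z − α), where S = {-2, 7}.
Expanding the product yields: p(z) = z^2 -5·z -14.
The resulting polynomial has degree 2 and real coefficients as required.

p(z) = z^2 -5·z -14.


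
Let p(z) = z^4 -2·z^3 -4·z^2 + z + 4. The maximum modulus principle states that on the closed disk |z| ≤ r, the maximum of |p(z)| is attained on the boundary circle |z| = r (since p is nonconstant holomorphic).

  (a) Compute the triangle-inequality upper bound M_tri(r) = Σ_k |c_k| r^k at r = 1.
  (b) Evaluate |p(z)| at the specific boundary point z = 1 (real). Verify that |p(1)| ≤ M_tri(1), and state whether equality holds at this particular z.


Coefficients: c_0 = 4, c_1 = 1, c_2 = -4, c_3 = -2, c_4 = 1. Radius r = 1.
Part (a). Triangle bound: M_tri(r) = Σ_k |c_k| r^k
  = |4|·1^0 + |1|·1^1 + |-4|·1^2 + |-2|·1^3 + |1|·1^4
  = 4 + 1 + 4 + 2 + 1 = 12.
This bounds M(r) := max_{|z|=r} |p(z)| from above; equality holds iff all terms c_k z^k can be made to align in phase at a single z on |z|=r.
Part (b). At z = 1 (real, on the circle |z| = r):
  p(1) = (4)·1^0 + (1)·1^1 + (-4)·1^2 + (-2)·1^3 + (1)·1^4 = 0.
  |p(1)| = 0.
Check: |p(1)| = 0 ≤ 12 = M_tri(1). ✓ Equality does not hold at z = 1 (the coefficients have mixed signs, so the terms do not all align in phase there).

M_tri(1) = 12; |p(1)| = 0; equality at z=1: no.


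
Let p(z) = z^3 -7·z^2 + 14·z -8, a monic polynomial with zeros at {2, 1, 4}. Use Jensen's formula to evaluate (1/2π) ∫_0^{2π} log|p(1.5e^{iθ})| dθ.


Zeros: 1, 2, 4; r = 1.5.
Inside |z| < r: 1. Outside (|z| ≥ r): 2, 4.
p(0) = -8, so log|p(0)| = log(8) = 2.0794.
Apply Jensen: I(r) = log|p(0)| + Σ_k log(r/|z_k|), summed over zeros inside |z| < r.
  log(r/|z_k|) for z_k = 1: log(1.5/1) = 0.4055
  Outside zeros (2, 4) contribute nothing to the Jensen sum.
Sum over inside zeros: 0.4055.
I(r) = log|p(0)| + (inside sum) = 2.0794 + 0.4055 = 2.4849.
Note: since some zeros are outside |z| ≤ r, the simplified n·log(r) form does NOT apply — only the inside zeros contribute.

I(r) ≈ 2.4849.


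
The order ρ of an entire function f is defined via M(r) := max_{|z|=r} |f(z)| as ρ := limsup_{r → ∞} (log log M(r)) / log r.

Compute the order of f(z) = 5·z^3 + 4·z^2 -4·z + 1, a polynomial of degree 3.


|f(z)| ≤ Σ|c_k|·r^k = O(r^3) as r → ∞. Polynomial growth is O(e^{r^ε}) for every ε > 0 (since r^3/e^{r^ε} → 0), so ρ ≤ ε for all ε > 0, i.e. ρ = 0. Every nonconstant polynomial has order 0.
Therefore ρ = 0.

Order ρ = 0.


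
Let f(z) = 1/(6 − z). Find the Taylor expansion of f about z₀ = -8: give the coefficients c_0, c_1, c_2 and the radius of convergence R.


Let w = z − z₀, so z = z₀ + w.
Then 6 − z = 6 − (z₀ + w) = (6 − z₀) − w = 14 − w.
f(z) = 1/(14 − w) = (1/(14)) · 1/(1 − w/(14)) = Σ_{n≥0} w^n / (14)^(n+1).
So c_n = 1/(14)^(n+1):
  c_0 = 1/(14)^1 = 1/14.
  c_1 = 1/(14)^2 = 1/196.
  c_2 = 1/(14)^3 = 1/2744.
The series is valid for |w/d| < 1, i.e. |z − z₀| < |d|.
Radius of convergence: R = |6 − z₀| = |14| = 14 (distance from z₀ to the singularity z = 6).

c_0 = 1/14, c_1 = 1/196, c_2 = 1/2744; R = 14.


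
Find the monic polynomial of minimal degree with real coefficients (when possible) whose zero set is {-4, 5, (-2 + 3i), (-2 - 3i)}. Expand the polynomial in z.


The polynomial is p(z) = ∏_{α ∈ S} (z − α), where S = {-4, 5, (-2 + 3i), (-2 - 3i)}.
Expanding the product yields: p(z) = z^4 + 3·z^3 -11·z^2 -93·z -260.
Note conjugate pairs combine to real quadratics: (z − (-2+3i))(z − (-2−3i)) = z² + 4z + 13.
The resulting polynomial has degree 4 and real coefficients as required.

p(z) = z^4 + 3·z^3 -11·z^2 -93·z -260.


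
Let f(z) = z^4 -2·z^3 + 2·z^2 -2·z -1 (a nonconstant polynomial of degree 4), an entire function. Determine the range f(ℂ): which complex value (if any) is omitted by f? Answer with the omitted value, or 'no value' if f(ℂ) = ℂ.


Little Picard bounds the complement of f(ℂ) to at most one point.
For every w ∈ ℂ, the equation p(z) − w = 0 is a nonconstant polynomial in z and hence has at least one root by the fundamental theorem of algebra. So p is surjective onto ℂ, omitting no value.

Omitted value: no value.


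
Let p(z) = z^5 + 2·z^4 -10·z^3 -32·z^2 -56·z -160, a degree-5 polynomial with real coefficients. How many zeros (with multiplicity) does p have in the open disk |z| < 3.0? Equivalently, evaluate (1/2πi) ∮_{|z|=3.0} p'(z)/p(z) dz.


The zeros of p are: 4, (0 + 2i), (0 - 2i), (-3 + 1i), (-3 - 1i).
Their magnitudes are: 4, 2, 2, 3.162, 3.162.
Zeros with |z| < R = 3.0: (0 + 2i), (0 - 2i).
Count = 2.
By the argument principle, (1/2πi) ∮_{|z|=R} p'(z)/p(z) dz equals exactly this count.

Number of zeros inside |z| < 3.0: 2.


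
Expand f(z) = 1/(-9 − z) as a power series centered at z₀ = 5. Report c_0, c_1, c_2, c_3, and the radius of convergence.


Let w = z − z₀, so z = z₀ + w.
Then -9 − z = -9 − (z₀ + w) = (-9 − z₀) − w = -14 − w.
f(z) = 1/(-14 − w) = (1/(-14)) · 1/(1 − w/(-14)) = Σ_{n≥0} w^n / (-14)^(n+1).
So c_n = 1/(-14)^(n+1):
  c_0 = 1/(-14)^1 = -1/14.
  c_1 = 1/(-14)^2 = 1/196.
  c_2 = 1/(-14)^3 = -1/2744.
  c_3 = 1/(-14)^4 = 1/38416.
The series is valid for |w/d| < 1, i.e. |z − z₀| < |d|.
Radius of convergence: R = |-9 − z₀| = |-14| = 14 (distance from z₀ to the singularity z = -9).

c_0 = -1/14, c_1 = 1/196, c_2 = -1/2744, c_3 = 1/38416; R = 14.


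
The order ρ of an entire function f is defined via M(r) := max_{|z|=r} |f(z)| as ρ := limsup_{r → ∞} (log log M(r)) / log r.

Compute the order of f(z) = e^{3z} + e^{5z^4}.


Each summand is entire of order 1 and 4 respectively (as in the single-exponential case). The order of a sum is at most the max of the orders, so ρ ≤ 4. For the lower bound: on |z|=r choose arg z so that 5z^4 is real positive; then |e^{5z^4}| = e^{5r^4} while |e^{3z}| ≤ e^{3r^1} = o(e^{5r^4}). So |f| ≥ e^{5r^4}(1 − o(1)) and ρ ≥ 4. Hence ρ = max(1, 4) = 4.
Therefore ρ = 4.

Order ρ = 4.


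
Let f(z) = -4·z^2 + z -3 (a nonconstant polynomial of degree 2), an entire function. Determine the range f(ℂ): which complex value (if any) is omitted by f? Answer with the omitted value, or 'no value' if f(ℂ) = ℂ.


Little Picard bounds the complement of f(ℂ) to at most one point.
For every w ∈ ℂ, the equation p(z) − w = 0 is a nonconstant polynomial in z and hence has at least one root by the fundamental theorem of algebra. So p is surjective onto ℂ, omitting no value.

Omitted value: no value.


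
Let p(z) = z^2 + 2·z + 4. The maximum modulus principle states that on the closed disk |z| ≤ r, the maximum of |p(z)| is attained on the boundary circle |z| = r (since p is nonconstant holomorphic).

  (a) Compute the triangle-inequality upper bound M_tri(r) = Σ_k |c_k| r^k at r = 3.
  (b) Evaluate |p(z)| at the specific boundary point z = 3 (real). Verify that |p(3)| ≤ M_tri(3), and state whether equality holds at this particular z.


Coefficients: c_0 = 4, c_1 = 2, c_2 = 1. Radius r = 3.
Part (a). Triangle bound: M_tri(r) = Σ_k |c_k| r^k
  = |4|·3^0 + |2|·3^1 + |1|·3^2
  = 4 + 6 + 9 = 19.
This bounds M(r) := max_{|z|=r} |p(z)| from above; equality holds iff all terms c_k z^k can be made to align in phase at a single z on |z|=r.
Part (b). At z = 3 (real, on the circle |z| = r):
  p(3) = (4)·3^0 + (2)·3^1 + (1)·3^2 = 19.
  |p(3)| = 19.
Since all nonzero coefficients share the same sign, |p(3)| = 19 = M_tri(3); the triangle bound is attained at z = 3, so in fact M(r) = 19.

M_tri(3) = 19; |p(3)| = 19; equality at z=3: yes.


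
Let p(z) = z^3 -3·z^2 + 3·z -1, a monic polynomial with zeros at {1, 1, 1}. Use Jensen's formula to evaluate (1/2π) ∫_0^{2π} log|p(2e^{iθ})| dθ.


Zeros: 1, 1, 1; r = 2.
Inside |z| < r: 1, 1, 1. Outside (|z| ≥ r): ∅.
p(0) = -1, so log|p(0)| = log(1) = 0.0000.
Apply Jensen: I(r) = log|p(0)| + Σ_k log(r/|z_k|), summed over zeros inside |z| < r.
  log(r/|z_k|) for z_k = 1: log(2/1) = 0.6931
  log(r/|z_k|) for z_k = 1: log(2/1) = 0.6931
  log(r/|z_k|) for z_k = 1: log(2/1) = 0.6931
Sum over inside zeros: 2.0794.
I(r) = log|p(0)| + (inside sum) = 0.0000 + 2.0794 = 2.0794.
Closed form (all zeros inside, monic): I(r) = n·log(r) = 3·log(2) = 2.0794. ✓

I(r) ≈ 2.0794.


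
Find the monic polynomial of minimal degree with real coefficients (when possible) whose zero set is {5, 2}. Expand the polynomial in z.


The polynomial is p(z) = ∏_{α ∈ S} (z − α), where S = {5, 2}.
Expanding the product yields: p(z) = z^2 -7·z + 10.
The resulting polynomial has degree 2 and real coefficients as required.

p(z) = z^2 -7·z + 10.


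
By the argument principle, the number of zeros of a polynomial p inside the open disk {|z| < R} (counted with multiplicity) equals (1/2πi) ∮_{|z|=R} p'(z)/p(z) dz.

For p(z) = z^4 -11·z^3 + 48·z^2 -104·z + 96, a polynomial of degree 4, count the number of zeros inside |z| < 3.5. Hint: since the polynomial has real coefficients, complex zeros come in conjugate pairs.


The zeros of p are: (2 + 2i), (2 - 2i), 4, 3.
Their magnitudes are: 2.828, 2.828, 4, 3.
Zeros with |z| < R = 3.5: (2 + 2i), (2 - 2i), 3.
Count = 3.
By the argument principle, (1/2πi) ∮_{|z|=R} p'(z)/p(z) dz equals exactly this count.

Number of zeros inside |z| < 3.5: 3.


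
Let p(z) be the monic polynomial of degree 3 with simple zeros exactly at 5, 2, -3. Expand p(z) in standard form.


The polynomial is p(z) = ∏_{α ∈ S} (z − α), where S = {5, 2, -3}.
Expanding the product yields: p(z) = z^3 -4·z^2 -11·z + 30.
The resulting polynomial has degree 3 and real coefficients as required.

p(z) = z^3 -4·z^2 -11·z + 30.


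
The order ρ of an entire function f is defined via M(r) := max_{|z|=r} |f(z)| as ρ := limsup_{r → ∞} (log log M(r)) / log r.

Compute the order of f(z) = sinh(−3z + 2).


sinh(w) is a linear combination of e^{iw} and e^{−iw} (or e^w, e^{−w} in the hyperbolic case), so |sinh(w)| ≤ e^{|w|}. With w = −3z + 2, |w| ≤ 3|z| + 2 = 3r + 2 on |z| = r, giving M(r) ≤ e^{3r + 2}, so ρ ≤ 1. On a suitable ray (z = it for sin/cos; z = t for sinh/cosh, t real → ∞), |sinh(−3z + 2)| grows like e^{3|t|}/2, so ρ ≥ 1. Hence ρ = 1.
Therefore ρ = 1.

Order ρ = 1.


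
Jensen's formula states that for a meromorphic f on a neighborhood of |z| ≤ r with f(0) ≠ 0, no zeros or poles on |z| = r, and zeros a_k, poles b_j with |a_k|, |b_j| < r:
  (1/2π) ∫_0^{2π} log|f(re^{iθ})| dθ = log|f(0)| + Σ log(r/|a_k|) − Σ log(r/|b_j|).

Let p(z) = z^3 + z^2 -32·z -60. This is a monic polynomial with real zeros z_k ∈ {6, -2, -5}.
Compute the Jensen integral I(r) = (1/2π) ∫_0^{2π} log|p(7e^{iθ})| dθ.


Zeros: -5, -2, 6; r = 7.
Inside |z| < r: -5, -2, 6. Outside (|z| ≥ r): ∅.
p(0) = -60, so log|p(0)| = log(60) = 4.0943.
Apply Jensen: I(r) = log|p(0)| + Σ_k log(r/|z_k|), summed over zeros inside |z| < r.
  log(r/|z_k|) for z_k = 6: log(7/6) = 0.1542
  log(r/|z_k|) for z_k = -2: log(7/2) = 1.2528
  log(r/|z_k|) for z_k = -5: log(7/5) = 0.3365
Sum over inside zeros: 1.7434.
I(r) = log|p(0)| + (inside sum) = 4.0943 + 1.7434 = 5.8377.
Closed form (all zeros inside, monic): I(r) = n·log(r) = 3·log(7) = 5.8377. ✓

I(r) ≈ 5.8377.


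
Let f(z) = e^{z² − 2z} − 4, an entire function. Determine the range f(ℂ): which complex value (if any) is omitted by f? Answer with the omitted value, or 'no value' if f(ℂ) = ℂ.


Little Picard bounds the complement of f(ℂ) to at most one point.
The exponent g(z) = z² − 2z is a nonconstant polynomial, hence surjective onto ℂ. So e^{g(z)} takes every value in {e^w : w ∈ ℂ} = ℂ ∖ {0}. Adding -4 shifts the range to ℂ ∖ {-4}. f omits exactly -4.

Omitted value: -4.


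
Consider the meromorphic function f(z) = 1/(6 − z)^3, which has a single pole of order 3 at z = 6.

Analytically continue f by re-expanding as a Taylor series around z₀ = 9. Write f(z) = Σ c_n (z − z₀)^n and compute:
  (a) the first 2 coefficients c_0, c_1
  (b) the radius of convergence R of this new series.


Let w = z − z₀, so z = z₀ + w.
Then 6 − z = 6 − (z₀ + w) = (6 − z₀) − w = -3 − w.
f(z) = 1/(-3 − w)^3 = (1/(-3)^3) · (1 − w/(-3))^{−3}.
By the binomial series (1−u)^{−3} = Σ_{n≥0} C(n+2, 2) u^n for |u|<1, with u = w/(-3):
  c_n = C(n+2, 2) / (-3)^(n+3).
  c_0 = 1/(-3)^3 = -1/27.
  c_1 = 3/(-3)^4 = 1/27.
The series is valid for |w/d| < 1, i.e. |z − z₀| < |d|.
Radius of convergence: R = |6 − z₀| = |-3| = 3 (distance from z₀ to the singularity z = 6).

c_0 = -1/27, c_1 = 1/27; R = 3.


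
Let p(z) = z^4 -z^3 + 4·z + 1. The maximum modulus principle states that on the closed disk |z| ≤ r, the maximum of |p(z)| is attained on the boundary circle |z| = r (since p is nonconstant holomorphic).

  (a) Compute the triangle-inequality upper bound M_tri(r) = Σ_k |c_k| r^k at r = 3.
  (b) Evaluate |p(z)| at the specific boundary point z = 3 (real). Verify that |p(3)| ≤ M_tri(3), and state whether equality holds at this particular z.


Coefficients: c_0 = 1, c_1 = 4, c_2 = 0, c_3 = -1, c_4 = 1. Radius r = 3.
Part (a). Triangle bound: M_tri(r) = Σ_k |c_k| r^k
  = |1|·3^0 + |4|·3^1 + |0|·3^2 + |-1|·3^3 + |1|·3^4
  = 1 + 12 + 0 + 27 + 81 = 121.
This bounds M(r) := max_{|z|=r} |p(z)| from above; equality holds iff all terms c_k z^k can be made to align in phase at a single z on |z|=r.
Part (b). At z = 3 (real, on the circle |z| = r):
  p(3) = (1)·3^0 + (4)·3^1 + (0)·3^2 + (-1)·3^3 + (1)·3^4 = 67.
  |p(3)| = 67.
Check: |p(3)| = 67 ≤ 121 = M_tri(3). ✓ Equality does not hold at z = 3 (the coefficients have mixed signs, so the terms do not all align in phase there).

M_tri(3) = 121; |p(3)| = 67; equality at z=3: no.


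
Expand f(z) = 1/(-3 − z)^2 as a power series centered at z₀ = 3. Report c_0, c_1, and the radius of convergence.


Let w = z − z₀, so z = z₀ + w.
Then -3 − z = -3 − (z₀ + w) = (-3 − z₀) − w = -6 − w.
f(z) = 1/(-6 − w)^2 = (1/(-6)^2) · (1 − w/(-6))^{−2}.
By the binomial series (1−u)^{−2} = Σ_{n≥0} C(n+1, 1) u^n for |u|<1, with u = w/(-6):
  c_n = C(n+1, 1) / (-6)^(n+2).
  c_0 = 1/(-6)^2 = 1/36.
  c_1 = 2/(-6)^3 = -1/108.
The series is valid for |w/d| < 1, i.e. |z − z₀| < |d|.
Radius of convergence: R = |-3 − z₀| = |-6| = 6 (distance from z₀ to the singularity z = -3).

c_0 = 1/36, c_1 = -1/108; R = 6.


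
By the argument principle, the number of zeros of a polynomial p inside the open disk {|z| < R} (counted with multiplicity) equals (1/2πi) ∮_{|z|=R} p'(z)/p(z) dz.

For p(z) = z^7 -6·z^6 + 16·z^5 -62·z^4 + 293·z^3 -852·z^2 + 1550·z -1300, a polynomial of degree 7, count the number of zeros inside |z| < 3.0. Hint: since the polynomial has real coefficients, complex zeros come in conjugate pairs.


The zeros of p are: (3 + 1i), (3 - 1i), 2, (1 + 2i), (1 - 2i), (-2 + 3i), (-2 - 3i).
Their magnitudes are: 3.162, 3.162, 2, 2.236, 2.236, 3.606, 3.606.
Zeros with |z| < R = 3.0: 2, (1 + 2i), (1 - 2i).
Count = 3.
By the argument principle, (1/2πi) ∮_{|z|=R} p'(z)/p(z) dz equals exactly this count.

Number of zeros inside |z| < 3.0: 3.


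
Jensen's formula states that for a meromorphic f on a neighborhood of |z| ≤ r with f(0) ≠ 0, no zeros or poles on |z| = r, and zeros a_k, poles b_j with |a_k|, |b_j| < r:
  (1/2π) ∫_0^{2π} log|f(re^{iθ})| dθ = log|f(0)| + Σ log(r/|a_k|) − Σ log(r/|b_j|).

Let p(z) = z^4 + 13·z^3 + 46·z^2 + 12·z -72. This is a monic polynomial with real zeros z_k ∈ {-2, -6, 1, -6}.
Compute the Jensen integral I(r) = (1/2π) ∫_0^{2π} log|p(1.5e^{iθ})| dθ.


Zeros: -6, -6, -2, 1; r = 1.5.
Inside |z| < r: 1. Outside (|z| ≥ r): -6, -6, -2.
p(0) = -72, so log|p(0)| = log(72) = 4.2767.
Apply Jensen: I(r) = log|p(0)| + Σ_k log(r/|z_k|), summed over zeros inside |z| < r.
  log(r/|z_k|) for z_k = 1: log(1.5/1) = 0.4055
  Outside zeros (-6, -6, -2) contribute nothing to the Jensen sum.
Sum over inside zeros: 0.4055.
I(r) = log|p(0)| + (inside sum) = 4.2767 + 0.4055 = 4.6821.
Note: since some zeros are outside |z| ≤ r, the simplified n·log(r) form does NOT apply — only the inside zeros contribute.

I(r) ≈ 4.6821.


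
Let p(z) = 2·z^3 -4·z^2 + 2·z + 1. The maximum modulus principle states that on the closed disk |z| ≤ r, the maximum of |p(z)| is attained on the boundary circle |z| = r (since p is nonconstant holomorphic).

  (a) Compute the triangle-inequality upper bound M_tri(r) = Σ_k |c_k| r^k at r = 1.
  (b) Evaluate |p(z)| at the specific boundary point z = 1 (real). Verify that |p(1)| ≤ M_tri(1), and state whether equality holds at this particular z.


Coefficients: c_0 = 1, c_1 = 2, c_2 = -4, c_3 = 2. Radius r = 1.
Part (a). Triangle bound: M_tri(r) = Σ_k |c_k| r^k
  = |1|·1^0 + |2|·1^1 + |-4|·1^2 + |2|·1^3
  = 1 + 2 + 4 + 2 = 9.
This bounds M(r) := max_{|z|=r} |p(z)| from above; equality holds iff all terms c_k z^k can be made to align in phase at a single z on |z|=r.
Part (b). At z = 1 (real, on the circle |z| = r):
  p(1) = (1)·1^0 + (2)·1^1 + (-4)·1^2 + (2)·1^3 = 1.
  |p(1)| = 1.
Check: |p(1)| = 1 ≤ 9 = M_tri(1). ✓ Equality does not hold at z = 1 (the coefficients have mixed signs, so the terms do not all align in phase there).

M_tri(1) = 9; |p(1)| = 1; equality at z=1: no.


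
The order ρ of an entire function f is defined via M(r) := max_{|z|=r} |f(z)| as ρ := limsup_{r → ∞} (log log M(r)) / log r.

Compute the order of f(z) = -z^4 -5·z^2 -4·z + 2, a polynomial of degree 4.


|f(z)| ≤ Σ|c_k|·r^k = O(r^4) as r → ∞. Polynomial growth is O(e^{r^ε}) for every ε > 0 (since r^4/e^{r^ε} → 0), so ρ ≤ ε for all ε > 0, i.e. ρ = 0. Every nonconstant polynomial has order 0.
Therefore ρ = 0.

Order ρ = 0.


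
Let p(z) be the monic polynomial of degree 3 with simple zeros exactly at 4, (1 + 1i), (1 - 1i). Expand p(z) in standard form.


The polynomial is p(z) = ∏_{α ∈ S} (z − α), where S = {4, (1 + 1i), (1 - 1i)}.
Expanding the product yields: p(z) = z^3 -6·z^2 + 10·z -8.
Note conjugate pairs combine to real quadratics: (z − (1+1i))(z − (1−1i)) = z² − 2z + 2.
The resulting polynomial has degree 3 and real coefficients as required.

p(z) = z^3 -6·z^2 + 10·z -8.


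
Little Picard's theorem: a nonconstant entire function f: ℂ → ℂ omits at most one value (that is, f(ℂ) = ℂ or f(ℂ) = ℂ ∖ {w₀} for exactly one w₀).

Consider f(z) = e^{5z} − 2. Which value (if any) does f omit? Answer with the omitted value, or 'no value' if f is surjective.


Little Picard bounds the complement of f(ℂ) to at most one point.
e^{5z} is never zero on ℂ, so 1·e^{5z} takes every value in ℂ ∖ {0}. Adding -2 shifts the range to ℂ ∖ {-2}. Thus f omits exactly the value -2.

Omitted value: -2.


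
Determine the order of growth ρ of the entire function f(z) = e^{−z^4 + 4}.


|e^{−z^4 + 4}| = e^{Re(-1·z^4) + 4} ≤ e^{1|z|^4 + 4} = e^{1r^4 + 4} on |z| = r, so ρ ≤ 4. Choosing z on |z|=r so that -1·z^4 is real positive (always possible by picking arg z appropriately) gives |f(z)| = e^{1r^4 + 4}, matching the bound. The additive constant 4 does not affect log log M(r) ~ 4·log r. Hence ρ = 4.
Therefore ρ = 4.

Order ρ = 4.


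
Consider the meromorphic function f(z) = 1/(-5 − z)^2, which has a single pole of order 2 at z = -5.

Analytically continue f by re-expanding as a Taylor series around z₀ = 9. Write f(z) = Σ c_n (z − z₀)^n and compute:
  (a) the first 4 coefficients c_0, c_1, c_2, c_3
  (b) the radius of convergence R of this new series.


Let w = z − z₀, so z = z₀ + w.
Then -5 − z = -5 − (z₀ + w) = (-5 − z₀) − w = -14 − w.
f(z) = 1/(-14 − w)^2 = (1/(-14)^2) · (1 − w/(-14))^{−2}.
By the binomial series (1−u)^{−2} = Σ_{n≥0} C(n+1, 1) u^n for |u|<1, with u = w/(-14):
  c_n = C(n+1, 1) / (-14)^(n+2).
  c_0 = 1/(-14)^2 = 1/196.
  c_1 = 2/(-14)^3 = -1/1372.
  c_2 = 3/(-14)^4 = 3/38416.
  c_3 = 4/(-14)^5 = -1/134456.
The series is valid for |w/d| < 1, i.e. |z − z₀| < |d|.
Radius of convergence: R = |-5 − z₀| = |-14| = 14 (distance from z₀ to the singularity z = -5).

c_0 = 1/196, c_1 = -1/1372, c_2 = 3/38416, c_3 = -1/134456; R = 14.


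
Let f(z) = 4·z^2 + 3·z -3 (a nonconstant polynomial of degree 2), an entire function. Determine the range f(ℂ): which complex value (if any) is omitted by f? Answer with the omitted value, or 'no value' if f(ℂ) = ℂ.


Little Picard bounds the complement of f(ℂ) to at most one point.
For every w ∈ ℂ, the equation p(z) − w = 0 is a nonconstant polynomial in z and hence has at least one root by the fundamental theorem of algebra. So p is surjective onto ℂ, omitting no value.

Omitted value: no value.


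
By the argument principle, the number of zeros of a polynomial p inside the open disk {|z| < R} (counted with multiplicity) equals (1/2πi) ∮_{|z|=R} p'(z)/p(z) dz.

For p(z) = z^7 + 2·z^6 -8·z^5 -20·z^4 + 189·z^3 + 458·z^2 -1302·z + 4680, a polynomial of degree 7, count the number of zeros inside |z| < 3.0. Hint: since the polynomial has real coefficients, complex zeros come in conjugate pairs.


The zeros of p are: (3 + 2i), (3 - 2i), (1 + 2i), (1 - 2i), -4, (-3 + 3i), (-3 - 3i).
Their magnitudes are: 3.606, 3.606, 2.236, 2.236, 4, 4.243, 4.243.
Zeros with |z| < R = 3.0: (1 + 2i), (1 - 2i).
Count = 2.
By the argument principle, (1/2πi) ∮_{|z|=R} p'(z)/p(z) dz equals exactly this count.

Number of zeros inside |z| < 3.0: 2.


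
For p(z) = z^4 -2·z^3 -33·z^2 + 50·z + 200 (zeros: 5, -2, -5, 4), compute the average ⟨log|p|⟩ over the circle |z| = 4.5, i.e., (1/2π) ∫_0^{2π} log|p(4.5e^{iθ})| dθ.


Zeros: -5, -2, 4, 5; r = 4.5.
Inside |z| < r: -2, 4. Outside (|z| ≥ r): -5, 5.
p(0) = 200, so log|p(0)| = log(200) = 5.2983.
Apply Jensen: I(r) = log|p(0)| + Σ_k log(r/|z_k|), summed over zeros inside |z| < r.
  log(r/|z_k|) for z_k = -2: log(4.5/2) = 0.8109
  log(r/|z_k|) for z_k = 4: log(4.5/4) = 0.1178
  Outside zeros (-5, 5) contribute nothing to the Jensen sum.
Sum over inside zeros: 0.9287.
I(r) = log|p(0)| + (inside sum) = 5.2983 + 0.9287 = 6.2270.
Note: since some zeros are outside |z| ≤ r, the simplified n·log(r) form does NOT apply — only the inside zeros contribute.

I(r) ≈ 6.2270.


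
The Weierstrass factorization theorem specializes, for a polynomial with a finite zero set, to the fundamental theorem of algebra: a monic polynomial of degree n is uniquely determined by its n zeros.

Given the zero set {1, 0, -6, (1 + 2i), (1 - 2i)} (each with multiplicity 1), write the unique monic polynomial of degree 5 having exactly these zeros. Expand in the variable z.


The polynomial is p(z) = ∏_{α ∈ S} (z − α), where S = {1, 0, -6, (1 + 2i), (1 - 2i)}.
Expanding the product yields: p(z) = z^5 + 3·z^4 -11·z^3 + 37·z^2 -30·z.
Note conjugate pairs combine to real quadratics: (z − (1+2i))(z − (1−2i)) = z² − 2z + 5.
The resulting polynomial has degree 5 and real coefficients as required.

p(z) = z^5 + 3·z^4 -11·z^3 + 37·z^2 -30·z.


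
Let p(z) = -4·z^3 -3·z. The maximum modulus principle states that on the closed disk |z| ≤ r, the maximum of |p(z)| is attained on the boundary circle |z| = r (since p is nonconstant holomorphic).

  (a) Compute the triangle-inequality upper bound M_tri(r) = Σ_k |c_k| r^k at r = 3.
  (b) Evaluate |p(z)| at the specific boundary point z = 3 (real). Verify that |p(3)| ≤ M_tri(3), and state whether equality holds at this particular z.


Coefficients: c_0 = 0, c_1 = -3, c_2 = 0, c_3 = -4. Radius r = 3.
Part (a). Triangle bound: M_tri(r) = Σ_k |c_k| r^k
  = |0|·3^0 + |-3|·3^1 + |0|·3^2 + |-4|·3^3
  = 0 + 9 + 0 + 108 = 117.
This bounds M(r) := max_{|z|=r} |p(z)| from above; equality holds iff all terms c_k z^k can be made to align in phase at a single z on |z|=r.
Part (b). At z = 3 (real, on the circle |z| = r):
  p(3) = (0)·3^0 + (-3)·3^1 + (0)·3^2 + (-4)·3^3 = -117.
  |p(3)| = 117.
Since all nonzero coefficients share the same sign, |p(3)| = 117 = M_tri(3); the triangle bound is attained at z = 3, so in fact M(r) = 117.

M_tri(3) = 117; |p(3)| = 117; equality at z=3: yes.


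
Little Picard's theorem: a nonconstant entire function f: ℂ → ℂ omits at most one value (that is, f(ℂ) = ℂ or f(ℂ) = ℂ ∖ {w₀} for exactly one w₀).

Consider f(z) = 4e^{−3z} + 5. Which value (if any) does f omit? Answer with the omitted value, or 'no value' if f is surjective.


Little Picard bounds the complement of f(ℂ) to at most one point.
e^{−3z} is never zero on ℂ, so 4·e^{−3z} takes every value in ℂ ∖ {0}. Adding 5 shifts the range to ℂ ∖ {5}. Thus f omits exactly the value 5.

Omitted value: 5.


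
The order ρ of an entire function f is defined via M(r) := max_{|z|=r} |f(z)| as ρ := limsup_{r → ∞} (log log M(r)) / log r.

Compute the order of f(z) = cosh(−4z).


cosh(w) is a linear combination of e^{iw} and e^{−iw} (or e^w, e^{−w} in the hyperbolic case), so |cosh(w)| ≤ e^{|w|}. With w = −4z, |w| ≤ 4|z| + 0 = 4r + 0 on |z| = r, giving M(r) ≤ e^{4r + 0}, so ρ ≤ 1. On a suitable ray (z = it for sin/cos; z = t for sinh/cosh, t real → ∞), |cosh(−4z)| grows like e^{4|t|}/2, so ρ ≥ 1. Hence ρ = 1.
Therefore ρ = 1.

Order ρ = 1.


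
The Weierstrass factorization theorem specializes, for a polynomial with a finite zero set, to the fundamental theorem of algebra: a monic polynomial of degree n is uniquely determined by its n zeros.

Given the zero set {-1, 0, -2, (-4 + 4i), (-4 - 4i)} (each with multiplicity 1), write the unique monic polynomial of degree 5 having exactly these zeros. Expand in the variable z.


The polynomial is p(z) = ∏_{α ∈ S} (z − α), where S = {-1, 0, -2, (-4 + 4i), (-4 - 4i)}.
Expanding the product yields: p(z) = z^5 + 11·z^4 + 58·z^3 + 112·z^2 + 64·z.
Note conjugate pairs combine to real quadratics: (z − (-4+4i))(z − (-4−4i)) = z² + 8z + 32.
The resulting polynomial has degree 5 and real coefficients as required.

p(z) = z^5 + 11·z^4 + 58·z^3 + 112·z^2 + 64·z.


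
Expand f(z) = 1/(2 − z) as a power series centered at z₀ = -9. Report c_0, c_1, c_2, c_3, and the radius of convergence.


Let w = z − z₀, so z = z₀ + w.
Then 2 − z = 2 − (z₀ + w) = (2 − z₀) − w = 11 − w.
f(z) = 1/(11 − w) = (1/(11)) · 1/(1 − w/(11)) = Σ_{n≥0} w^n / (11)^(n+1).
So c_n = 1/(11)^(n+1):
  c_0 = 1/(11)^1 = 1/11.
  c_1 = 1/(11)^2 = 1/121.
  c_2 = 1/(11)^3 = 1/1331.
  c_3 = 1/(11)^4 = 1/14641.
The series is valid for |w/d| < 1, i.e. |z − z₀| < |d|.
Radius of convergence: R = |2 − z₀| = |11| = 11 (distance from z₀ to the singularity z = 2).

c_0 = 1/11, c_1 = 1/121, c_2 = 1/1331, c_3 = 1/14641; R = 11.


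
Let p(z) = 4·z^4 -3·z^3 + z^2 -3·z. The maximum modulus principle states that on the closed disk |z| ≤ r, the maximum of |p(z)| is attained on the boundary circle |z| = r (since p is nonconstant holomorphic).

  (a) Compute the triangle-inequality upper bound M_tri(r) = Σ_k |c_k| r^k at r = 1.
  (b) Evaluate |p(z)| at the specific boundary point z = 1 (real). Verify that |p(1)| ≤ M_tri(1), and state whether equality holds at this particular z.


Coefficients: c_0 = 0, c_1 = -3, c_2 = 1, c_3 = -3, c_4 = 4. Radius r = 1.
Part (a). Triangle bound: M_tri(r) = Σ_k |c_k| r^k
  = |0|·1^0 + |-3|·1^1 + |1|·1^2 + |-3|·1^3 + |4|·1^4
  = 0 + 3 + 1 + 3 + 4 = 11.
This bounds M(r) := max_{|z|=r} |p(z)| from above; equality holds iff all terms c_k z^k can be made to align in phase at a single z on |z|=r.
Part (b). At z = 1 (real, on the circle |z| = r):
  p(1) = (0)·1^0 + (-3)·1^1 + (1)·1^2 + (-3)·1^3 + (4)·1^4 = -1.
  |p(1)| = 1.
Check: |p(1)| = 1 ≤ 11 = M_tri(1). ✓ Equality does not hold at z = 1 (the coefficients have mixed signs, so the terms do not all align in phase there).

M_tri(1) = 11; |p(1)| = 1; equality at z=1: no.


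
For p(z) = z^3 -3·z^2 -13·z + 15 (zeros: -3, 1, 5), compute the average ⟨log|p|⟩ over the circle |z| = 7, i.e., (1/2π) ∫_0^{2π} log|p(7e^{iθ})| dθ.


Zeros: -3, 1, 5; r = 7.
Inside |z| < r: -3, 1, 5. Outside (|z| ≥ r): ∅.
p(0) = 15, so log|p(0)| = log(15) = 2.7081.
Apply Jensen: I(r) = log|p(0)| + Σ_k log(r/|z_k|), summed over zeros inside |z| < r.
  log(r/|z_k|) for z_k = -3: log(7/3) = 0.8473
  log(r/|z_k|) for z_k = 1: log(7/1) = 1.9459
  log(r/|z_k|) for z_k = 5: log(7/5) = 0.3365
Sum over inside zeros: 3.1297.
I(r) = log|p(0)| + (inside sum) = 2.7081 + 3.1297 = 5.8377.
Closed form (all zeros inside, monic): I(r) = n·log(r) = 3·log(7) = 5.8377. ✓

I(r) ≈ 5.8377.
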